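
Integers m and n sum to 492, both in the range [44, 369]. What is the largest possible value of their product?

60516

mn = m(492 − m) is maximized when m is as near 492/2 as the bounds allow.
Taking m = 246 and n = 246 (both in [44, 369]) gives mn = 60516.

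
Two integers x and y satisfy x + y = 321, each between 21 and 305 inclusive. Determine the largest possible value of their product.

xy = x(321 − x) is maximized when x is as near 321/2 as the bounds allow.
Taking x = 160 and y = 161 (both in [21, 305]) gives xy = 25760.

25760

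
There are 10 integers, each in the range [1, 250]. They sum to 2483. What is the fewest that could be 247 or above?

6

Suppose at most 10 − j of them reach 247; then j values are ≤ 246 and the rest ≤ 250.
The total is then ≤ 246·j + 250·(10 − j) = 2500 − 4j. For this to be ≥ 2483 we need j ≤ 4, so at least 10 − 4 = 6 must reach 247.
Exactly 6 works: 6 values at 250 and 4 at 246 total 2484; lower one of the high values by 1 (still ≥ 247) to hit 2483.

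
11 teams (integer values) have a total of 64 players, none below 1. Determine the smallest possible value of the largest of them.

6

The 11 values sum to 64, so their maximum is at least ⌈64/11⌉ = 6.
Achievable: 9 of them at 6 and 2 at 5 total 64.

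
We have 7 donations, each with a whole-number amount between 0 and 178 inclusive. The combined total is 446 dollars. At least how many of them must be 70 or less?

1

Let j be the number exceeding 70. Then the total is ≥ 71·j + 0·(7 − j) = 0 + 71j.
So 71j ≤ 446 and j ≤ 6; hence at least 7 − 6 = 1 are ≤ 70.
Exactly 1 works: 1 value at 0 and 6 at 71 total 426; raise one of the low values by 20 (still ≤ 70) to hit 446.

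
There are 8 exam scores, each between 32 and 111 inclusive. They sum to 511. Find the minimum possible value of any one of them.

32

Minimizing one value means maximizing the remaining 7.
The other 7 can take up 7 × 111 = 777 ≥ 511 − 32, so one score can sit at its floor of 32.
Achievable: one at 32 and the other 7 totalling 479, which fits since 7 × 32 ≤ 479 ≤ 7 × 111.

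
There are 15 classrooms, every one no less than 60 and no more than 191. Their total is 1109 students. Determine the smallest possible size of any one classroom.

Minimizing one value means maximizing the remaining 14.
The other 14 can take up 14 × 191 = 2674 ≥ 1109 − 60, so one classroom can sit at its floor of 60.
Achievable: one at 60 and the other 14 totalling 1049, which fits since 14 × 60 ≤ 1049 ≤ 14 × 191.

60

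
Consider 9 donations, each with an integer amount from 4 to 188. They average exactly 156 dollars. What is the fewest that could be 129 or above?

The total is 9 × 156 = 1404.
If only k of them are at least 129, the other 9 − k are at most 128, so the total is at most k·188 + (9 − k)·128.
This must reach 1404, so k·188 + (9 − k)·128 ≥ 1404, giving k ≥ 5.
Exactly 5 works: 5 values at 188 and 4 at 128 total 1452; lower one of the high values by 48 (still ≥ 129) to hit 1404.

5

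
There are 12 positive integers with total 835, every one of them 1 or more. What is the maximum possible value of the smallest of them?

69

The 12 values sum to 835, so their minimum is at most ⌊835/12⌋ = 69.
Equality holds with 5 values of 69 and 7 values of 70.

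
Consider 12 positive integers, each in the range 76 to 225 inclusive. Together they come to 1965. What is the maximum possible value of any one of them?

225

Maximizing one value means minimizing the remaining 11.
The other 11 contribute at least 11 × 76 = 836, leaving at most 1965 − 836 = 1129.
But each integer is capped at 225, so the maximum is 225.
Achievable: one at 225 and the other 11 totalling 1740, which fits since 11 × 76 ≤ 1740 ≤ 11 × 225.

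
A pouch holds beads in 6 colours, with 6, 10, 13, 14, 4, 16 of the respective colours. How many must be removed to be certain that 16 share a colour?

In the worst case you take as many as possible of each colour without reaching 16: 6 + 10 + 13 + 14 + 4 + 15 = 62.
The next one must give 16 of some colour, so 62 + 1 = 63.

63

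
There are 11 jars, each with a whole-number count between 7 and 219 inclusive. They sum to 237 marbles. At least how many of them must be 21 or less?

If only k of them are at most 21, the other 11 − k are at least 22, so the total is at least (11 − k)·22 + k·7.
This is ≤ 237, so (11 − k)·22 + 7k ≤ 237, which gives k ≥ 1.
Exactly 1 works: 1 value at 7 and 10 at 22 total 227; raise one of the low values by 10 (still ≤ 21) to hit 237.

1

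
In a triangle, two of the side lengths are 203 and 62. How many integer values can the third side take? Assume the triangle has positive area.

The triangle inequality gives |203 − 62| < c < 203 + 62, i.e. 141 < c < 265.
So c can be any integer from 142 to 264: 123 values.

123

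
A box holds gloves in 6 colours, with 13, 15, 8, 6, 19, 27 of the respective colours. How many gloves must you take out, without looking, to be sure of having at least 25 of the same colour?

In the worst case you take as many as possible of each colour without reaching 25: 13 + 15 + 8 + 6 + 19 + 24 = 85.
The next one must give 25 of some colour, so 85 + 1 = 86.

86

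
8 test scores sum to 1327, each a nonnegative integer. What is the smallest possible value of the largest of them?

166

The 8 values sum to 1327, so their maximum is at least ⌈1327/8⌉ = 166.
Achievable: 7 of them at 166 and 1 at 165 total 1327.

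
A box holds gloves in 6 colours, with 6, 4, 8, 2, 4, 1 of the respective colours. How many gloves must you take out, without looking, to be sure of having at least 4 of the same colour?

16

In the worst case you take as many as possible of each colour without reaching 4: 3 + 3 + 3 + 2 + 3 + 1 = 15.
The next one must give 4 of some colour, so 15 + 1 = 16.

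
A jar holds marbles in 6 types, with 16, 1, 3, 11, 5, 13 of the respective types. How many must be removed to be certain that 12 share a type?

43

In the worst case you take as many as possible of each type without reaching 12: 11 + 1 + 3 + 11 + 5 + 11 = 42.
The next one must give 12 of some type, so 42 + 1 = 43.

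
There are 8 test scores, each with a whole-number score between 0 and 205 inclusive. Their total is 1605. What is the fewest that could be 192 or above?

6

If only k of them are at least 192, the other 8 − k are at most 191, so the total is at most k·205 + (8 − k)·191.
This must reach 1605, so k·205 + (8 − k)·191 ≥ 1605, giving k ≥ 6.
Exactly 6 works: 6 values at 205 and 2 at 191 total 1612; lower one of the high values by 7 (still ≥ 192) to hit 1605.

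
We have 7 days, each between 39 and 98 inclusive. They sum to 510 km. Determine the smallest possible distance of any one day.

39

To make one day as small as possible, make the other 6 as large as possible.
The other 6 can take up 6 × 98 = 588 ≥ 510 − 39, so one day can sit at its floor of 39.
Achievable: one at 39 and the other 6 totalling 471, which fits since 6 × 39 ≤ 471 ≤ 6 × 98.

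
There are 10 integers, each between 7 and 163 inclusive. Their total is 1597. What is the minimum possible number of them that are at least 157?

6

If only k of them are at least 157, the other 10 − k are at most 156, so the total is at most k·163 + (10 − k)·156.
This must reach 1597, so k·163 + (10 − k)·156 ≥ 1597, giving k ≥ 6.
Exactly 6 works: 6 values at 163 and 4 at 156 total 1602; lower one of the high values by 5 (still ≥ 157) to hit 1597.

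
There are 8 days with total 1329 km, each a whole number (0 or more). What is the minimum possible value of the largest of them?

167

The 8 values sum to 1329, so their maximum is at least ⌈1329/8⌉ = 167.
Achievable: 1 of them at 167 and 7 at 166 total 1329.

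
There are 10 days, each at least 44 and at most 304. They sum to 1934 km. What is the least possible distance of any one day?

44

To make one day as small as possible, make the other 9 as large as possible.
The other 9 can take up 9 × 304 = 2736 ≥ 1934 − 44, so one day can sit at its floor of 44.
Achievable: one at 44 and the other 9 totalling 1890, which fits since 9 × 44 ≤ 1890 ≤ 9 × 304.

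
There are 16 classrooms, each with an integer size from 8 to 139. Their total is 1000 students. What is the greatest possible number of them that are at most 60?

Suppose k of them are at most 60. Those contribute at most 60 each and the rest at most 139 each.
So the total is at most 60k + 139(16 − k) = 2224 − 79k. This must still be ≥ 1000, so k ≤ 15.
k = 15 is achieved by 15 values at 60 and 1 at 139, total 1039; lower one of the 139's by 39 (still > 60) to reach 1000.

15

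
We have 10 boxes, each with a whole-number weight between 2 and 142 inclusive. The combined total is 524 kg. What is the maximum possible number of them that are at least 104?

With k values at 104 or above and the rest at least 2, the sum is at least 20 + 102k.
Since the sum is 524, we need 102k ≤ 504, i.e. k ≤ 4.
k = 4 is achieved by 4 values at 104 and 6 at 2, total 428; add 96 to one value (staying below 104) to reach 524.

4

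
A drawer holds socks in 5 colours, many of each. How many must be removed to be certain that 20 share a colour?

96

In the worst case you draw 19 of each of the 5 colours: 5 × 19 = 95.
One more forces 20 of some colour, so 95 + 1 = 96.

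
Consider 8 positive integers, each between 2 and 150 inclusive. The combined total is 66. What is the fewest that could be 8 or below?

Each value above 8 is at least 9, contributing at least 9 − 2 = 7 above the floor 2.
The sum exceeds the floor total 16 by 50, so at most ⌊50/7⌋ = 7 exceed 8, and at least 1 are ≤ 8.
Exactly 1 works: 1 value at 2 and 7 at 9 total 65; raise one of the low values by 1 (still ≤ 8) to hit 66.

1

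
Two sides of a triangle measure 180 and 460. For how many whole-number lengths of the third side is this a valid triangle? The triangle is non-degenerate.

The triangle inequality gives |180 − 460| < c < 180 + 460, i.e. 280 < c < 640.
So c can be any integer from 281 to 639: 359 values.

359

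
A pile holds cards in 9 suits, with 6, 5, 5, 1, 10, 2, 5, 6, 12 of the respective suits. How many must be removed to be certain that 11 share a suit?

In the worst case you take as many as possible of each suit without reaching 11: 6 + 5 + 5 + 1 + 10 + 2 + 5 + 6 + 10 = 50.
The next one must give 11 of some suit, so 50 + 1 = 51.

51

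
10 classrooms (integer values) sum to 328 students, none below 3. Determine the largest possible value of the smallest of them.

If every one of the 10 were at least 33, the total would be at least 10 × 33 = 330 > 328.
Taking 2 copies of 32 and 8 copies of 33 gives exactly 328, so 32 is attained.

32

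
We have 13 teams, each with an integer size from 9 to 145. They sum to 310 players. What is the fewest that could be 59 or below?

10

Each value above 59 is at least 60, contributing at least 60 − 9 = 51 above the floor 9.
The sum exceeds the floor total 117 by 193, so at most ⌊193/51⌋ = 3 exceed 59, and at least 10 are ≤ 59.
Exactly 10 works: 10 values at 9 and 3 at 60 total 270; raise one of the low values by 40 (still ≤ 59) to hit 310.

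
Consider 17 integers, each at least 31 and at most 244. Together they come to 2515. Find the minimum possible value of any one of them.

To make one integer as small as possible, make the other 16 as large as possible.
The other 16 can take up 16 × 244 = 3904 ≥ 2515 − 31, so one integer can sit at its floor of 31.
Achievable: one at 31 and the other 16 totalling 2484, which fits since 16 × 31 ≤ 2484 ≤ 16 × 244.

31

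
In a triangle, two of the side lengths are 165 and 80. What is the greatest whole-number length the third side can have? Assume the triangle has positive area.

The third side must be less than 165 + 80 = 245.
The largest integer below 245 is 244.

244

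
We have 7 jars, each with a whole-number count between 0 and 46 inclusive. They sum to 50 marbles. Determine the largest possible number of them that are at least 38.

1

With k values at 38 or above and the rest at least 0, the sum is at least 0 + 38k.
Since the sum is 50, we need 38k ≤ 50, i.e. k ≤ 1.
k = 1 is achieved by 1 value at 38 and 6 at 0, total 38; add 12 to one value (staying below 38) to reach 50.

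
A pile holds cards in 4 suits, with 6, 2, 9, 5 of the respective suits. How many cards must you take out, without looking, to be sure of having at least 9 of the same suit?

22

In the worst case you take as many as possible of each suit without reaching 9: 6 + 2 + 8 + 5 = 21.
The next one must give 9 of some suit, so 21 + 1 = 22.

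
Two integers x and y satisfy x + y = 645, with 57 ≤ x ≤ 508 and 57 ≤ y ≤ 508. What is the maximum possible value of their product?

104006

With x + y fixed, xy peaks when the two are closest together.
Taking x = 322 and y = 323 (both in [57, 508]) gives xy = 104006.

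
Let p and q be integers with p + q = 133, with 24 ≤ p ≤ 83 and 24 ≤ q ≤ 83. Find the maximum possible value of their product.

With p + q fixed, pq peaks when the two are closest together.
Taking p = 66 and q = 67 (both in [24, 83]) gives pq = 4422.

4422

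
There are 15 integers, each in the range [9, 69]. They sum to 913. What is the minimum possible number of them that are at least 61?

2

If only k of them are at least 61, the other 15 − k are at most 60, so the total is at most k·69 + (15 − k)·60.
This must reach 913, so k·69 + (15 − k)·60 ≥ 913, giving k ≥ 2.
Exactly 2 works: 2 values at 69 and 13 at 60 total 918; lower one of the high values by 5 (still ≥ 61) to hit 913.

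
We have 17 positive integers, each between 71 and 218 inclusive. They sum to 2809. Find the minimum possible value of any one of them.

Minimizing one value means maximizing the remaining 16.
The other 16 can take up 16 × 218 = 3488 ≥ 2809 − 71, so one integer can sit at its floor of 71.
Achievable: one at 71 and the other 16 totalling 2738, which fits since 16 × 71 ≤ 2738 ≤ 16 × 218.

71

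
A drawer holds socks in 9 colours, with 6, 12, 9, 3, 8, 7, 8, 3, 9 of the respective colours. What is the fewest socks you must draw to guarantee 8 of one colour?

55

In the worst case you take as many as possible of each colour without reaching 8: 6 + 7 + 7 + 3 + 7 + 7 + 7 + 3 + 7 = 54.
The next one must give 8 of some colour, so 54 + 1 = 55.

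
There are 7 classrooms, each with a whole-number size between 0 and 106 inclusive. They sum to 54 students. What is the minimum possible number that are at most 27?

6

If only k of them are at most 27, the other 7 − k are at least 28, so the total is at least (7 − k)·28 + k·0.
This is ≤ 54, so (7 − k)·28 + 0k ≤ 54, which gives k ≥ 6.
Exactly 6 works: 6 values at 0 and 1 at 28 total 28; raise one of the low values by 26 (still ≤ 27) to hit 54.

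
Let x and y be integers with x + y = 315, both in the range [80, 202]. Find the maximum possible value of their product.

24806

For a fixed sum, the product xy is largest when x and y are as close as possible.
Taking x = 157 and y = 158 (both in [80, 202]) gives xy = 24806.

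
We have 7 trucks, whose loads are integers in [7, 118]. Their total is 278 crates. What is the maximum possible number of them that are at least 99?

With k values at 99 or above and the rest at least 7, the sum is at least 49 + 92k.
Since the sum is 278, we need 92k ≤ 229, i.e. k ≤ 2.
k = 2 is achieved by 2 values at 99 and 5 at 7, total 233; add 45 to one value (staying below 99) to reach 278.

2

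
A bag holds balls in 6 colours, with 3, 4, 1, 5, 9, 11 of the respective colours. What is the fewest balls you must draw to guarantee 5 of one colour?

In the worst case you take as many as possible of each colour without reaching 5: 3 + 4 + 1 + 4 + 4 + 4 = 20.
The next one must give 5 of some colour, so 20 + 1 = 21.

21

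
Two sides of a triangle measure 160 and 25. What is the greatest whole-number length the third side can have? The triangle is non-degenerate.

The third side must be less than 160 + 25 = 185.
The largest integer below 185 is 184.

184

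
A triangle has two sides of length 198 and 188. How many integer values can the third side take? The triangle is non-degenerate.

The triangle inequality gives |198 − 188| < c < 198 + 188, i.e. 10 < c < 386.
So c can be any integer from 11 to 385: 375 values.

375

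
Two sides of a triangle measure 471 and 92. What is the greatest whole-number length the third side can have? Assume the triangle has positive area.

562

The third side must be less than 471 + 92 = 563.
The largest integer below 563 is 562.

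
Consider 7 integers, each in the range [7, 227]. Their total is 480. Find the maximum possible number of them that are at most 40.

5

Suppose k of them are at most 40. Those contribute at most 40 each and the rest at most 227 each.
So the total is at most 40k + 227(7 − k) = 1589 − 187k. This must still be ≥ 480, so k ≤ 5.
k = 5 is achieved by 5 values at 40 and 2 at 227, total 654; lower one of the 227's by 174 (still > 40) to reach 480.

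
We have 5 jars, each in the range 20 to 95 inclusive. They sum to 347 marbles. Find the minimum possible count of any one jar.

20

To make one jar as small as possible, make the other 4 as large as possible.
The other 4 can take up 4 × 95 = 380 ≥ 347 − 20, so one jar can sit at its floor of 20.
Achievable: one at 20 and the other 4 totalling 327, which fits since 4 × 20 ≤ 327 ≤ 4 × 95.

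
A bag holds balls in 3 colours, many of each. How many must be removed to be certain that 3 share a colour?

7

In the worst case you draw 2 of each of the 3 colours: 3 × 2 = 6.
One more forces 3 of some colour, so 6 + 1 = 7.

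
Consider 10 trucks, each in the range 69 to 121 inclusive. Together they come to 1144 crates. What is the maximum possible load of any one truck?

Maximizing one value means minimizing the remaining 9.
The other 9 contribute at least 9 × 69 = 621, leaving at most 1144 − 621 = 523.
But each truck is capped at 121, so the maximum is 121.
Achievable: one at 121 and the other 9 totalling 1023, which fits since 9 × 69 ≤ 1023 ≤ 9 × 121.

121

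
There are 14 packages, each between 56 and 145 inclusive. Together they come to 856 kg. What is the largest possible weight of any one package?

Maximizing one value means minimizing the remaining 13.
The other 13 contribute at least 13 × 56 = 728, leaving at most 856 − 728 = 128.
Since 128 ≤ 145, this is achievable: one at 128 and 13 at 56.

128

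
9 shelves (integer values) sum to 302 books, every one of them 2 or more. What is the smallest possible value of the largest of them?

If every one of the 9 were at most 33, the total would be at most 9 × 33 = 297 < 302.
Taking 4 copies of 33 and 5 copies of 34 gives exactly 302, so 34 is attained.

34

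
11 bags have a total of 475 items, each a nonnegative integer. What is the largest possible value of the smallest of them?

43

If every one of the 11 were at least 44, the total would be at least 11 × 44 = 484 > 475.
Equality holds with 9 values of 43 and 2 values of 44.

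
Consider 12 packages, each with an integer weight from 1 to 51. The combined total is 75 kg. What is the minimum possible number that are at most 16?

Let j be the number exceeding 16. Then the total is ≥ 17·j + 1·(12 − j) = 12 + 16j.
So 16j ≤ 63 and j ≤ 3; hence at least 12 − 3 = 9 are ≤ 16.
Exactly 9 works: 9 values at 1 and 3 at 17 total 60; raise one of the low values by 15 (still ≤ 16) to hit 75.

9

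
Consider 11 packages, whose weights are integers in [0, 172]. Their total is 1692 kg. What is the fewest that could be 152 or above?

If only k of them are at least 152, the other 11 − k are at most 151, so the total is at most k·172 + (11 − k)·151.
This must reach 1692, so k·172 + (11 − k)·151 ≥ 1692, giving k ≥ 2.
Exactly 2 works: 2 values at 172 and 9 at 151 total 1703; lower one of the high values by 11 (still ≥ 152) to hit 1692.

2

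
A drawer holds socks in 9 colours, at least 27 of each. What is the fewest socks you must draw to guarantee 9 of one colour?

In the worst case you draw 8 of each of the 9 colours: 9 × 8 = 72.
One more forces 9 of some colour, so 72 + 1 = 73.

73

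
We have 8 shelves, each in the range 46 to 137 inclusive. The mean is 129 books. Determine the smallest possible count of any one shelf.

73

Minimizing one value means maximizing the remaining 7.
The total is 8 × 129 = 1032.
The other 7 contribute at most 7 × 137 = 959, leaving at least 1032 − 959 = 73.
Since 73 ≥ 46, this is achievable: one at 73 and 7 at 137.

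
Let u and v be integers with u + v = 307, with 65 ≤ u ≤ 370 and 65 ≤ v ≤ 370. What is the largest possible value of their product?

23562

For a fixed sum, the product uv is largest when u and v are as close as possible.
Taking u = 153 and v = 154 (both in [65, 370]) gives uv = 23562.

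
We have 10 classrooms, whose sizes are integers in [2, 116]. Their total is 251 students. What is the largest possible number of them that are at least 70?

3

If k of the values are ≥ 70, the total is ≥ 70k + 2(10 − k).
Setting 70k + 2(10 − k) ≤ 251 gives 68k ≤ 231, so k ≤ 3.
k = 3 is achieved by 3 values at 70 and 7 at 2, total 224; add 27 to one value (staying below 70) to reach 251.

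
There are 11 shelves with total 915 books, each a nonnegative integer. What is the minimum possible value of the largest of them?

84

The average is 915/11 > 83, so not all 11 can be 83 or less; the largest is ≥ 84.
Achievable: 2 of them at 84 and 9 at 83 total 915.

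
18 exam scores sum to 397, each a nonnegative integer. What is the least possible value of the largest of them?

If every one of the 18 were at most 22, the total would be at most 18 × 22 = 396 < 397.
Achievable: 1 of them at 23 and 17 at 22 total 397.

23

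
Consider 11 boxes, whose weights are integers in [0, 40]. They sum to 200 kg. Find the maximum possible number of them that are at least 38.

5

If k of the values are ≥ 38, the total is ≥ 38k + 0(11 − k).
Setting 38k + 0(11 − k) ≤ 200 gives 38k ≤ 200, so k ≤ 5.
k = 5 is achieved by 5 values at 38 and 6 at 0, total 190; add 10 to one value (staying below 38) to reach 200.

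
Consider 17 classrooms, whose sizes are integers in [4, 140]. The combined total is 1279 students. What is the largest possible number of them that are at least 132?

9

Suppose k of them are at least 132. Those contribute at least 132 each and the other 17 − k at least 4 each.
So the total is at least 132k + 4(17 − k) = 68 + 128k. This must be ≤ 1279, giving k ≤ 9.
k = 9 is achieved by 9 values at 132 and 8 at 4, total 1220; add 59 to one value (staying below 132) to reach 1279.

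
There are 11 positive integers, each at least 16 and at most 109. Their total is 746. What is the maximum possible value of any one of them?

To make one integer as large as possible, make the other 10 as small as possible.
The other 10 contribute at least 10 × 16 = 160, leaving at most 746 − 160 = 586.
But each integer is capped at 109, so the maximum is 109.
Achievable: one at 109 and the other 10 totalling 637, which fits since 10 × 16 ≤ 637 ≤ 10 × 109.

109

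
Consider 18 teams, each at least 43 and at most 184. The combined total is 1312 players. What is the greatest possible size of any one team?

184

Maximizing one value means minimizing the remaining 17.
The other 17 contribute at least 17 × 43 = 731, leaving at most 1312 − 731 = 581.
But each team is capped at 184, so the maximum is 184.
Achievable: one at 184 and the other 17 totalling 1128, which fits since 17 × 43 ≤ 1128 ≤ 17 × 184.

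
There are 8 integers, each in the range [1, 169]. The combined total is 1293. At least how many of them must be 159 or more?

3

Suppose at most 8 − j of them reach 159; then j values are ≤ 158 and the rest ≤ 169.
The total is then ≤ 158·j + 169·(8 − j) = 1352 − 11j. For this to be ≥ 1293 we need j ≤ 5, so at least 8 − 5 = 3 must reach 159.
Exactly 3 works: 3 values at 169 and 5 at 158 total 1297; lower one of the high values by 4 (still ≥ 159) to hit 1293.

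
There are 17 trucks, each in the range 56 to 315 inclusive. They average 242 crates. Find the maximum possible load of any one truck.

Maximizing one value means minimizing the remaining 16.
The total is 17 × 242 = 4114.
The other 16 contribute at least 16 × 56 = 896, leaving at most 4114 − 896 = 3218.
But each truck is capped at 315, so the maximum is 315.
Achievable: one at 315 and the other 16 totalling 3799, which fits since 16 × 56 ≤ 3799 ≤ 16 × 315.

315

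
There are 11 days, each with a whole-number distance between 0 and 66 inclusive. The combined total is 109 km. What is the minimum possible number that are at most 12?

3

Each value above 12 is at least 13, contributing at least 13 − 0 = 13 above the floor 0.
The sum exceeds the floor total 0 by 109, so at most ⌊109/13⌋ = 8 exceed 12, and at least 3 are ≤ 12.
Exactly 3 works: 3 values at 0 and 8 at 13 total 104; raise one of the low values by 5 (still ≤ 12) to hit 109.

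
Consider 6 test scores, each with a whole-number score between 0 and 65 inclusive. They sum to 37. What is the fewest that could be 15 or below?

4

Let j be the number exceeding 15. Then the total is ≥ 16·j + 0·(6 − j) = 0 + 16j.
So 16j ≤ 37 and j ≤ 2; hence at least 6 − 2 = 4 are ≤ 15.
Exactly 4 works: 4 values at 0 and 2 at 16 total 32; raise one of the low values by 5 (still ≤ 15) to hit 37.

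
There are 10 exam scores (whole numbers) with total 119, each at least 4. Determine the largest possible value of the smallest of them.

The average is 119/10 < 12, so some value is ≤ 11.
Equality holds with 1 value of 11 and 9 values of 12.

11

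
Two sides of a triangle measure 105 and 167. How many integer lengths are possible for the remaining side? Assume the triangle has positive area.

The triangle inequality gives |105 − 167| < c < 105 + 167, i.e. 62 < c < 272.
So c can be any integer from 63 to 271: 209 values.

209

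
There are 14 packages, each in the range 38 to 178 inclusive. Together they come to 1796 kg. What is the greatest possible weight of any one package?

To make one package as large as possible, make the other 13 as small as possible.
The other 13 contribute at least 13 × 38 = 494, leaving at most 1796 − 494 = 1302.
But each package is capped at 178, so the maximum is 178.
Achievable: one at 178 and the other 13 totalling 1618, which fits since 13 × 38 ≤ 1618 ≤ 13 × 178.

178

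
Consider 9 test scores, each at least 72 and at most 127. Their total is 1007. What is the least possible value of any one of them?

72

Minimizing one value means maximizing the remaining 8.
The other 8 can take up 8 × 127 = 1016 ≥ 1007 − 72, so one score can sit at its floor of 72.
Achievable: one at 72 and the other 8 totalling 935, which fits since 8 × 72 ≤ 935 ≤ 8 × 127.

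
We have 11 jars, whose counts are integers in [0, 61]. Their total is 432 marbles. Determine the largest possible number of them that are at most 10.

Each value at 10 or below falls at least 61 − 10 = 51 short of the ceiling 61.
The ceiling total is 11 × 61 = 671, and we need 432, so at most ⌊(671 − 432)/51⌋ = 4 can be that low.
k = 4 is achieved by 4 values at 10 and 7 at 61, total 467; lower one of the 61's by 35 (still > 10) to reach 432.

4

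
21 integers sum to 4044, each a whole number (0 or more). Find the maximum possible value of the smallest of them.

If every one of the 21 were at least 193, the total would be at least 21 × 193 = 4053 > 4044.
Equality holds with 9 values of 192 and 12 values of 193.

192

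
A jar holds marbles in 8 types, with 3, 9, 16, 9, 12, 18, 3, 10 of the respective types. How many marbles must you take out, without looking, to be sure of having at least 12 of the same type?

In the worst case you take as many as possible of each type without reaching 12: 3 + 9 + 11 + 9 + 11 + 11 + 3 + 10 = 67.
The next one must give 12 of some type, so 67 + 1 = 68.

68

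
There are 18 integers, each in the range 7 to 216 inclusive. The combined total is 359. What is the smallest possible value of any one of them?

Minimizing one value means maximizing the remaining 17.
The other 17 can take up 17 × 216 = 3672 ≥ 359 − 7, so one integer can sit at its floor of 7.
Achievable: one at 7 and the other 17 totalling 352, which fits since 17 × 7 ≤ 352 ≤ 17 × 216.

7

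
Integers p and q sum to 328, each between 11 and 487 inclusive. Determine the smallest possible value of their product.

3487

For a fixed sum, pq is smallest when p and q are as far apart as possible.
At the endpoint p = 11, q = 328 − 11 = 317, so pq = 11 × 317 = 3487.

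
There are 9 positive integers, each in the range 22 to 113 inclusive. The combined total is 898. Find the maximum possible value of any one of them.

113

To make one integer as large as possible, make the other 8 as small as possible.
The other 8 contribute at least 8 × 22 = 176, leaving at most 898 − 176 = 722.
But each integer is capped at 113, so the maximum is 113.
Achievable: one at 113 and the other 8 totalling 785, which fits since 8 × 22 ≤ 785 ≤ 8 × 113.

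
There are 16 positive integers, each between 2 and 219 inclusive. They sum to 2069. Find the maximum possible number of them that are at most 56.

8

Suppose k of them are at most 56. Those contribute at most 56 each and the rest at most 219 each.
So the total is at most 56k + 219(16 − k) = 3504 − 163k. This must still be ≥ 2069, so k ≤ 8.
k = 8 is achieved by 8 values at 56 and 8 at 219, total 2200; lower one of the 219's by 131 (still > 56) to reach 2069.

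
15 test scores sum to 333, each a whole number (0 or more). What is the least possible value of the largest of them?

23

The average is 333/15 > 22, so not all 15 can be 22 or less; the largest is ≥ 23.
Taking 12 copies of 22 and 3 copies of 23 gives exactly 333, so 23 is attained.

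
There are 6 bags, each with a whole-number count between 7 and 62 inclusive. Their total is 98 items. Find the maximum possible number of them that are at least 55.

With k values at 55 or above and the rest at least 7, the sum is at least 42 + 48k.
Since the sum is 98, we need 48k ≤ 56, i.e. k ≤ 1.
k = 1 is achieved by 1 value at 55 and 5 at 7, total 90; add 8 to one value (staying below 55) to reach 98.

1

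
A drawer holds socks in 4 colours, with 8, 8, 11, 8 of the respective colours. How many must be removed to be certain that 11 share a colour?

In the worst case you take as many as possible of each colour without reaching 11: 8 + 8 + 10 + 8 = 34.
The next one must give 11 of some colour, so 34 + 1 = 35.

35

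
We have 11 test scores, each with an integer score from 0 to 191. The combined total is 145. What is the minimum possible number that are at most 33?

7

If only k of them are at most 33, the other 11 − k are at least 34, so the total is at least (11 − k)·34 + k·0.
This is ≤ 145, so (11 − k)·34 + 0k ≤ 145, which gives k ≥ 7.
Exactly 7 works: 7 values at 0 and 4 at 34 total 136; raise one of the low values by 9 (still ≤ 33) to hit 145.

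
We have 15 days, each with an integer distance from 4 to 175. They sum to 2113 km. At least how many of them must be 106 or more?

8

Each value short of 106 is at most 105, costing at least 175 − 105 = 70 against the maximum total of 2625.
We can afford to lose at most 2625 − 2113 = 512, so at most ⌊512/70⌋ = 7 fall short, and at least 8 are ≥ 106.
Exactly 8 works: 8 values at 175 and 7 at 105 total 2135; lower one of the high values by 22 (still ≥ 106) to hit 2113.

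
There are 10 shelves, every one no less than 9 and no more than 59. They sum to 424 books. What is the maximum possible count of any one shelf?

To make one shelf as large as possible, make the other 9 as small as possible.
The other 9 contribute at least 9 × 9 = 81, leaving at most 424 − 81 = 343.
But each shelf is capped at 59, so the maximum is 59.
Achievable: one at 59 and the other 9 totalling 365, which fits since 9 × 9 ≤ 365 ≤ 9 × 59.

59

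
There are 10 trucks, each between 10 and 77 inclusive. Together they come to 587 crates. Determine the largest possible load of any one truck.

To make one truck as large as possible, make the other 9 as small as possible.
The other 9 contribute at least 9 × 10 = 90, leaving at most 587 − 90 = 497.
But each truck is capped at 77, so the maximum is 77.
Achievable: one at 77 and the other 9 totalling 510, which fits since 9 × 10 ≤ 510 ≤ 9 × 77.

77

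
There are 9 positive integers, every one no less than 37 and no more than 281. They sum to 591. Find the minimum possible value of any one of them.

37

Minimizing one value means maximizing the remaining 8.
The other 8 can take up 8 × 281 = 2248 ≥ 591 − 37, so one integer can sit at its floor of 37.
Achievable: one at 37 and the other 8 totalling 554, which fits since 8 × 37 ≤ 554 ≤ 8 × 281.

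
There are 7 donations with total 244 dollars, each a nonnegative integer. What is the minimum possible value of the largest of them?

Some value must be at least ⌈244/7⌉ = 35, since 7 × 34 = 238 < 244.
Achievable: 6 of them at 35 and 1 at 34 total 244.

35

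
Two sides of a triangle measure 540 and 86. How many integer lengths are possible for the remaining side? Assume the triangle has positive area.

171

The triangle inequality gives |540 − 86| < c < 540 + 86, i.e. 454 < c < 626.
So c can be any integer from 455 to 625: 171 values.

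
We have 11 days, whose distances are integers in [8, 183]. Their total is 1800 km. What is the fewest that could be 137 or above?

7

If only k of them are at least 137, the other 11 − k are at most 136, so the total is at most k·183 + (11 − k)·136.
This must reach 1800, so k·183 + (11 − k)·136 ≥ 1800, giving k ≥ 7.
Exactly 7 works: 7 values at 183 and 4 at 136 total 1825; lower one of the high values by 25 (still ≥ 137) to hit 1800.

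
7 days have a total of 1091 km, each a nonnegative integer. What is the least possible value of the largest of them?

If every one of the 7 were at most 155, the total would be at most 7 × 155 = 1085 < 1091.
Equality holds with 6 values of 156 and 1 value of 155.

156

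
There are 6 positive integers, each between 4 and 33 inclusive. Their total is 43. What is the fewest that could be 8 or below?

3

If only k of them are at most 8, the other 6 − k are at least 9, so the total is at least (6 − k)·9 + k·4.
This is ≤ 43, so (6 − k)·9 + 4k ≤ 43, which gives k ≥ 3.
Exactly 3 works: 3 values at 4 and 3 at 9 total 39; raise one of the low values by 4 (still ≤ 8) to hit 43.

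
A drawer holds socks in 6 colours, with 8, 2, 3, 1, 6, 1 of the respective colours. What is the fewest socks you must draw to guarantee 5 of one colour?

16

In the worst case you take as many as possible of each colour without reaching 5: 4 + 2 + 3 + 1 + 4 + 1 = 15.
The next one must give 5 of some colour, so 15 + 1 = 16.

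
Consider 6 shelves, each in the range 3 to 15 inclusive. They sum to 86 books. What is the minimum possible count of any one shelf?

11

Minimizing one value means maximizing the remaining 5.
The other 5 contribute at most 5 × 15 = 75, leaving at least 86 − 75 = 11.
Since 11 ≥ 3, this is achievable: one at 11 and 5 at 15.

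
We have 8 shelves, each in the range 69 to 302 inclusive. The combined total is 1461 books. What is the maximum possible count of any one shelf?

Maximizing one value means minimizing the remaining 7.
The other 7 contribute at least 7 × 69 = 483, leaving at most 1461 − 483 = 978.
But each shelf is capped at 302, so the maximum is 302.
Achievable: one at 302 and the other 7 totalling 1159, which fits since 7 × 69 ≤ 1159 ≤ 7 × 302.

302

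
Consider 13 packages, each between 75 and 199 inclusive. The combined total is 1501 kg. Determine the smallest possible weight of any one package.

75

To make one package as small as possible, make the other 12 as large as possible.
The other 12 can take up 12 × 199 = 2388 ≥ 1501 − 75, so one package can sit at its floor of 75.
Achievable: one at 75 and the other 12 totalling 1426, which fits since 12 × 75 ≤ 1426 ≤ 12 × 199.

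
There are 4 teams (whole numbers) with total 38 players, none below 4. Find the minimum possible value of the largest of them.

10

The 4 values sum to 38, so their maximum is at least ⌈38/4⌉ = 10.
Equality holds with 2 values of 10 and 2 values of 9.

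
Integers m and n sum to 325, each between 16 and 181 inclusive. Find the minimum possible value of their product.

mn = m(325 − m) is concave in m, so over [144, 181] it is minimized at an endpoint.
The extreme feasible split is m = 144, n = 181, giving mn = 26064.

26064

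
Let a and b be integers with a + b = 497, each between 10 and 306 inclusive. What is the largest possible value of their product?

61752

For a fixed sum, the product ab is largest when a and b are as close as possible.
Taking a = 248 and b = 249 (both in [10, 306]) gives ab = 61752.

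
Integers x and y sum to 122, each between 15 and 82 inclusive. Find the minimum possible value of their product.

3280

xy = x(122 − x) is concave in x, so over [40, 82] it is minimized at an endpoint.
The extreme feasible split is x = 40, y = 82, giving xy = 3280.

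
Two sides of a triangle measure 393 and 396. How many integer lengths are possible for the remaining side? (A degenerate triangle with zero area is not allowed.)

The triangle inequality gives |393 − 396| < c < 393 + 396, i.e. 3 < c < 789.
So c can be any integer from 4 to 788: 785 values.

785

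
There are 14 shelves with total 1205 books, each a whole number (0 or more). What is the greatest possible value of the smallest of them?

The average is 1205/14 < 87, so some value is ≤ 86.
Equality holds with 13 values of 86 and 1 value of 87.

86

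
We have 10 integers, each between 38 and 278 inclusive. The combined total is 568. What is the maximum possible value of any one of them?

Maximizing one value means minimizing the remaining 9.
The other 9 contribute at least 9 × 38 = 342, leaving at most 568 − 342 = 226.
Since 226 ≤ 278, this is achievable: one at 226 and 9 at 38.

226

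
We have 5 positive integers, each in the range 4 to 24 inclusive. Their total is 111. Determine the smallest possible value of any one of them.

15

To make one integer as small as possible, make the other 4 as large as possible.
The other 4 contribute at most 4 × 24 = 96, leaving at least 111 − 96 = 15.
Since 15 ≥ 4, this is achievable: one at 15 and 4 at 24.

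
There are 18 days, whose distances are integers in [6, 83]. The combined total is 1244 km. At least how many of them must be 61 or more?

8

Suppose at most 18 − j of them reach 61; then j values are ≤ 60 and the rest ≤ 83.
The total is then ≤ 60·j + 83·(18 − j) = 1494 − 23j. For this to be ≥ 1244 we need j ≤ 10, so at least 18 − 10 = 8 must reach 61.
Exactly 8 works: 8 values at 83 and 10 at 60 total 1264; lower one of the high values by 20 (still ≥ 61) to hit 1244.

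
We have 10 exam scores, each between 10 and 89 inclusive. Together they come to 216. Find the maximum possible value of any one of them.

89

To make one score as large as possible, make the other 9 as small as possible.
The other 9 contribute at least 9 × 10 = 90, leaving at most 216 − 90 = 126.
But each score is capped at 89, so the maximum is 89.
Achievable: one at 89 and the other 9 totalling 127, which fits since 9 × 10 ≤ 127 ≤ 9 × 89.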